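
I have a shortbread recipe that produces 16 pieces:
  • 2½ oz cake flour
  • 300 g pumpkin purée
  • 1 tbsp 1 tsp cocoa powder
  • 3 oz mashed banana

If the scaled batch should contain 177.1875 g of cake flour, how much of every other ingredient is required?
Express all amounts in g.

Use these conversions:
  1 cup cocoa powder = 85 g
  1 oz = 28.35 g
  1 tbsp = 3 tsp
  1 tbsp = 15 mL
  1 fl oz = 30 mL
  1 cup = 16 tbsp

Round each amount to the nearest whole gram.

pumpkin purée: 750 g; cocoa powder: 18 g; mashed banana: 213 g

The original recipe has 70.875 g of cake flour, so the scaling factor is 177.1875 ÷ 70.875 = 5/2 = 2.5.
pumpkin purée: 300 g × 5/2 = 750 g
cocoa powder: (1 tbsp + 1 tsp = 4/3 tbsp) × 5/2 ÷ 16 tbsp/cup × 85 g/cup ≈ 18 g
mashed banana: 3 oz × 5/2 × 28.35 g/oz ≈ 213 g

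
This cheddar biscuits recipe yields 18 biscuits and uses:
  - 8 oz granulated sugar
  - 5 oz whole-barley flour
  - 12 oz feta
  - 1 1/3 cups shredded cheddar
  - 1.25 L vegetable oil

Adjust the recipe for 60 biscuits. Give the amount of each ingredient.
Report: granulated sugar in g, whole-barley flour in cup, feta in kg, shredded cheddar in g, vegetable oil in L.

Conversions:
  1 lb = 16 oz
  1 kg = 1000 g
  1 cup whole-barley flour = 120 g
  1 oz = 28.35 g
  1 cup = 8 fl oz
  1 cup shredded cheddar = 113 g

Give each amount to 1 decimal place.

granulated sugar: 756.0 g; whole-barley flour: 3.9 cup; feta: 1.1 kg; shredded cheddar: 502.2 g; vegetable oil: 4.2 L

Scaling factor: 60/18 = 10/3.
granulated sugar: 8 oz × 10/3 × 28.35 g/oz = 756.0 g
whole-barley flour: 5 oz × 10/3 × 28.35 g/oz ÷ 120 g/cup ≈ 3.9 cup
feta: 12 oz × 10/3 × 28.35 g/oz ÷ 1000 g/kg ≈ 1.1 kg
shredded cheddar: 4/3 cup × 10/3 × 113 g/cup ≈ 502.2 g
vegetable oil: 1.25 L × 10/3 ≈ 4.2 L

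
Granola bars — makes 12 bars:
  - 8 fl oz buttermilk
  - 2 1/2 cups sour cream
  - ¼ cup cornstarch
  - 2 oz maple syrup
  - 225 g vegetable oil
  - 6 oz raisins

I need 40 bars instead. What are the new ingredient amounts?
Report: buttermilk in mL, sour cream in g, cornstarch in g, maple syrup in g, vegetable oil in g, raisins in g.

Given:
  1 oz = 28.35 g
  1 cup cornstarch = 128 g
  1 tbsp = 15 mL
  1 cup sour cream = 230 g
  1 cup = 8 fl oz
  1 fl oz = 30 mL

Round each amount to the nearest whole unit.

buttermilk: 800 mL; sour cream: 1917 g; cornstarch: 107 g; maple syrup: 189 g; vegetable oil: 750 g; raisins: 567 g

Scaling factor: 40/12 = 10/3.
buttermilk: 8 fl oz × 10/3 × 30 mL/fl oz = 800 mL
sour cream: 2.5 cup × 10/3 × 230 g/cup ≈ 1917 g
cornstarch: 0.25 cup × 10/3 × 128 g/cup ≈ 107 g
maple syrup: 2 oz × 10/3 × 28.35 g/oz = 189 g
vegetable oil: 225 g × 10/3 = 750 g
raisins: 6 oz × 10/3 × 28.35 g/oz = 567 g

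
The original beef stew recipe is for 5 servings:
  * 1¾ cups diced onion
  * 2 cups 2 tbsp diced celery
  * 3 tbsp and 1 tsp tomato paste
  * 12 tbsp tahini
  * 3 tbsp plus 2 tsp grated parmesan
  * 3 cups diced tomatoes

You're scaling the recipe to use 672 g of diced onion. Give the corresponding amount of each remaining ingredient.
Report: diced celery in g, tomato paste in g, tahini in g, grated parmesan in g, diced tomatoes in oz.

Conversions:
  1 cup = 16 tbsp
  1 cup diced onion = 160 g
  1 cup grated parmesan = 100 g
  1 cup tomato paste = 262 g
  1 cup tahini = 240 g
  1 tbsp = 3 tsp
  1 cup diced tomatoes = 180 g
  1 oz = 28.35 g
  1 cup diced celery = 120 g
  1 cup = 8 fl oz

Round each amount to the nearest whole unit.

diced celery: 612 g; tomato paste: 131 g; tahini: 432 g; grated parmesan: 55 g; diced tomatoes: 46 oz

The original recipe has 280 g of diced onion, so the scaling factor is 672 ÷ 280 = 12/5 = 2.4.
diced celery: (2 cup + 2 tbsp = 2.125 cup) × 12/5 × 120 g/cup = 612 g
tomato paste: (3 tbsp + 1 tsp = 10/3 tbsp) × 12/5 ÷ 16 tbsp/cup × 262 g/cup = 131 g
tahini: 12 tbsp × 12/5 ÷ 16 tbsp/cup × 240 g/cup = 432 g
grated parmesan: (3 tbsp + 2 tsp = 11/3 tbsp) × 12/5 ÷ 16 tbsp/cup × 100 g/cup = 55 g
diced tomatoes: 3 cup × 12/5 × 180 g/cup ÷ 28.35 g/oz ≈ 46 oz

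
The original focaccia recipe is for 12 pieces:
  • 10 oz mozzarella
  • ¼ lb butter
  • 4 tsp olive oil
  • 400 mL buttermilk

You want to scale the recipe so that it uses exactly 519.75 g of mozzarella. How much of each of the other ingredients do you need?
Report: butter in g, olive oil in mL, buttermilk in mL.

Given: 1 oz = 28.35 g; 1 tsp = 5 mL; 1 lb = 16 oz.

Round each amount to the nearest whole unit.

The original recipe has 283.5 g of mozzarella, so the scaling factor is 519.75 ÷ 283.5 = 11/6.
butter: 0.25 lb × 11/6 × 16 oz/lb × 28.35 g/oz ≈ 208 g
olive oil: 4 tsp × 11/6 × 5 mL/tsp ≈ 37 mL
buttermilk: 400 mL × 11/6 ≈ 733 mL

butter: 208 g; olive oil: 37 mL; buttermilk: 733 mL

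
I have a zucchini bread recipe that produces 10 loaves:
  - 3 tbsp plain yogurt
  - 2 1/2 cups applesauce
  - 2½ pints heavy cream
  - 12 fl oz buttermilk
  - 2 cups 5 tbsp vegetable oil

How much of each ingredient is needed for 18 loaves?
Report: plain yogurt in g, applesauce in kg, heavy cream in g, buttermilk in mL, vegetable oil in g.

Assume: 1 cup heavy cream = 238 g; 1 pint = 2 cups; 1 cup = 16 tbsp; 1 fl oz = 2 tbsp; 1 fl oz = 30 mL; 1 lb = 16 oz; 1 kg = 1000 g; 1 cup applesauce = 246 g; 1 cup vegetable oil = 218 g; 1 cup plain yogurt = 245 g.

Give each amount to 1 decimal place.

Scaling factor: 18/10 = 9/5 = 1.8.
plain yogurt: 3 tbsp × 9/5 ÷ 16 tbsp/cup × 245 g/cup ≈ 82.7 g
applesauce: 2.5 cup × 9/5 × 246 g/cup ÷ 1000 g/kg ≈ 1.1 kg
heavy cream: 2.5 pint × 9/5 × 2 cup/pint × 238 g/cup = 2142.0 g
buttermilk: 12 fl oz × 9/5 × 30 mL/fl oz = 648.0 mL
vegetable oil: (2 cup + 5 tbsp = 2.3125 cup) × 9/5 × 218 g/cup ≈ 907.4 g

plain yogurt: 82.7 g; applesauce: 1.1 kg; heavy cream: 2142.0 g; buttermilk: 648.0 mL; vegetable oil: 907.4 g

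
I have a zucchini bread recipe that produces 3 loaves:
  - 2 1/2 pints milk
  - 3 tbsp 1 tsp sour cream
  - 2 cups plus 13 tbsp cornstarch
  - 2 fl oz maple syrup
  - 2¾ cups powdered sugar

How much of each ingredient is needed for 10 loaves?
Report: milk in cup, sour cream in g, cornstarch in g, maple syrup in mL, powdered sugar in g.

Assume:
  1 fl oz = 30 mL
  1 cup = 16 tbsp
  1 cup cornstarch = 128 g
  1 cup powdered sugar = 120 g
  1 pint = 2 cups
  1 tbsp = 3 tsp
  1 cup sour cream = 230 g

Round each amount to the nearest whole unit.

milk: 17 cup; sour cream: 160 g; cornstarch: 1200 g; maple syrup: 200 mL; powdered sugar: 1100 g

Scaling factor: 10/3.
milk: 2.5 pint × 10/3 × 2 cup/pint ≈ 17 cup
sour cream: (3 tbsp + 1 tsp = 10/3 tbsp) × 10/3 ÷ 16 tbsp/cup × 230 g/cup ≈ 160 g
cornstarch: (2 cup + 13 tbsp = 2.8125 cup) × 10/3 × 128 g/cup = 1200 g
maple syrup: 2 fl oz × 10/3 × 30 mL/fl oz = 200 mL
powdered sugar: 2.75 cup × 10/3 × 120 g/cup = 1100 g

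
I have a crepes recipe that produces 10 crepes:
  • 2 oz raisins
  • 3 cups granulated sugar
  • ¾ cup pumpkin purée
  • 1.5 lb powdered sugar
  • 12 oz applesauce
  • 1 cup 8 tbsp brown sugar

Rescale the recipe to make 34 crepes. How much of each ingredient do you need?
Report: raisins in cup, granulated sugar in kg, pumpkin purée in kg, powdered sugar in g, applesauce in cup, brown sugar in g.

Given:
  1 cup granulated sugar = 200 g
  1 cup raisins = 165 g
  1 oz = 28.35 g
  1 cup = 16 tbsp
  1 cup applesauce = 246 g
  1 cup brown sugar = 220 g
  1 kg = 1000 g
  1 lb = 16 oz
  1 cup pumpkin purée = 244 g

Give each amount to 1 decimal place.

raisins: 1.2 cup; granulated sugar: 2.0 kg; pumpkin purée: 0.6 kg; powdered sugar: 2313.4 g; applesauce: 4.7 cup; brown sugar: 1122.0 g

Scaling factor: 34/10 = 17/5 = 3.4.
raisins: 2 oz × 17/5 × 28.35 g/oz ÷ 165 g/cup ≈ 1.2 cup
granulated sugar: 3 cup × 17/5 × 200 g/cup ÷ 1000 g/kg ≈ 2.0 kg
pumpkin purée: 0.75 cup × 17/5 × 244 g/cup ÷ 1000 g/kg ≈ 0.6 kg
powdered sugar: 1.5 lb × 17/5 × 16 oz/lb × 28.35 g/oz ≈ 2313.4 g
applesauce: 12 oz × 17/5 × 28.35 g/oz ÷ 246 g/cup ≈ 4.7 cup
brown sugar: (1 cup + 8 tbsp = 1.5 cup) × 17/5 × 220 g/cup = 1122.0 g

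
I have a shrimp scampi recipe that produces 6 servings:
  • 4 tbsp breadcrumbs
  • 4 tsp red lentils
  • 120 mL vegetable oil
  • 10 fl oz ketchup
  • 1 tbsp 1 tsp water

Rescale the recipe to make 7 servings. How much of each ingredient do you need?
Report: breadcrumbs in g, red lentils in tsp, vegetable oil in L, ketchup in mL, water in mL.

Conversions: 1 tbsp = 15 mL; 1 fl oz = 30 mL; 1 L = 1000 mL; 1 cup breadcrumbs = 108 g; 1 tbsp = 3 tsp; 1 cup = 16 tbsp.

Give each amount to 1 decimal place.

breadcrumbs: 31.5 g; red lentils: 4.7 tsp; vegetable oil: 0.1 L; ketchup: 350.0 mL; water: 23.3 mL

Scaling factor: 7/6.
breadcrumbs: 4 tbsp × 7/6 ÷ 16 tbsp/cup × 108 g/cup = 31.5 g
red lentils: 4 tsp × 7/6 ≈ 4.7 tsp
vegetable oil: 120 mL × 7/6 ÷ 1000 mL/L ≈ 0.1 L
ketchup: 10 fl oz × 7/6 × 30 mL/fl oz = 350.0 mL
water: (1 tbsp + 1 tsp = 4/3 tbsp) × 7/6 × 15 mL/tbsp ≈ 23.3 mL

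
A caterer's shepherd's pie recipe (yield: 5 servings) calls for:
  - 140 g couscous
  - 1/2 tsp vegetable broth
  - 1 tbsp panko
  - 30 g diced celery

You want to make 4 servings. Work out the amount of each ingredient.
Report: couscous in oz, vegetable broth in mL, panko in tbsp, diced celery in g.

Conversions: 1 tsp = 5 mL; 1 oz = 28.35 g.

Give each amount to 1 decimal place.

couscous: 4.0 oz; vegetable broth: 2.0 mL; panko: 0.8 tbsp; diced celery: 24.0 g

Scaling factor: 4/5 = 0.8.
couscous: 140 g × 4/5 ÷ 28.35 g/oz ≈ 4.0 oz
vegetable broth: 0.5 tsp × 4/5 × 5 mL/tsp = 2.0 mL
panko: 1 tbsp × 4/5 = 0.8 tbsp
diced celery: 30 g × 4/5 = 24.0 g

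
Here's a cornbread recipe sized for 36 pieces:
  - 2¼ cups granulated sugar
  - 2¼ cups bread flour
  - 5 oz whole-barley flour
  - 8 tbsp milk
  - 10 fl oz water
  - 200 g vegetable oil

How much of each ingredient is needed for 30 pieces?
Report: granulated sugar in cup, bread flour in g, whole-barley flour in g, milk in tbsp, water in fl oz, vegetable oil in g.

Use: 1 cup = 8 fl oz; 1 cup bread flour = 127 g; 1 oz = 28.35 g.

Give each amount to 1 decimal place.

granulated sugar: 1.9 cup; bread flour: 238.1 g; whole-barley flour: 118.1 g; milk: 6.7 tbsp; water: 8.3 fl oz; vegetable oil: 166.7 g

Scaling factor: 30/36 = 5/6.
granulated sugar: 2.25 cup × 5/6 ≈ 1.9 cup
bread flour: 2.25 cup × 5/6 × 127 g/cup ≈ 238.1 g
whole-barley flour: 5 oz × 5/6 × 28.35 g/oz ≈ 118.1 g
milk: 8 tbsp × 5/6 ≈ 6.7 tbsp
water: 10 fl oz × 5/6 ≈ 8.3 fl oz
vegetable oil: 200 g × 5/6 ≈ 166.7 g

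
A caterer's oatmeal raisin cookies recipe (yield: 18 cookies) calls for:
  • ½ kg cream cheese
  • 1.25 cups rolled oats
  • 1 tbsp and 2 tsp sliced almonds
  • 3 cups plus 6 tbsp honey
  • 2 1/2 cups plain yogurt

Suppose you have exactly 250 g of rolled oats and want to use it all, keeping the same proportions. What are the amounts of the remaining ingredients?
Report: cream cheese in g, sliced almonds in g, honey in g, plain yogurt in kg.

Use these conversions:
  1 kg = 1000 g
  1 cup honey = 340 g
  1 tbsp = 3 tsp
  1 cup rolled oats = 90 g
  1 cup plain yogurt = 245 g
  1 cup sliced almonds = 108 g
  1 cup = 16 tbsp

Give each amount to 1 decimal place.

cream cheese: 1111.1 g; sliced almonds: 25.0 g; honey: 2550.0 g; plain yogurt: 1.4 kg

The original recipe has 112.5 g of rolled oats, so the scaling factor is 250 ÷ 112.5 = 20/9.
cream cheese: 0.5 kg × 20/9 × 1000 g/kg ≈ 1111.1 g
sliced almonds: (1 tbsp + 2 tsp = 5/3 tbsp) × 20/9 ÷ 16 tbsp/cup × 108 g/cup = 25.0 g
honey: (3 cup + 6 tbsp = 3.375 cup) × 20/9 × 340 g/cup = 2550.0 g
plain yogurt: 2.5 cup × 20/9 × 245 g/cup ÷ 1000 g/kg ≈ 1.4 kg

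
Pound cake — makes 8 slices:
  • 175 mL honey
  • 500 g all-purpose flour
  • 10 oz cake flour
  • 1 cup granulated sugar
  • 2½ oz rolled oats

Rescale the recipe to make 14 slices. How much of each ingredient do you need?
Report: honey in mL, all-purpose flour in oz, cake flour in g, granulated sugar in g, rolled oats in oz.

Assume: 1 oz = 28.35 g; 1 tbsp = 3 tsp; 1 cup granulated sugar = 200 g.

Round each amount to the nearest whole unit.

honey: 306 mL; all-purpose flour: 31 oz; cake flour: 496 g; granulated sugar: 350 g; rolled oats: 4 oz

Scaling factor: 14/8 = 7/4 = 1.75.
honey: 175 mL × 7/4 ≈ 306 mL
all-purpose flour: 500 g × 7/4 ÷ 28.35 g/oz ≈ 31 oz
cake flour: 10 oz × 7/4 × 28.35 g/oz ≈ 496 g
granulated sugar: 1 cup × 7/4 × 200 g/cup = 350 g
rolled oats: 2.5 oz × 7/4 ≈ 4 oz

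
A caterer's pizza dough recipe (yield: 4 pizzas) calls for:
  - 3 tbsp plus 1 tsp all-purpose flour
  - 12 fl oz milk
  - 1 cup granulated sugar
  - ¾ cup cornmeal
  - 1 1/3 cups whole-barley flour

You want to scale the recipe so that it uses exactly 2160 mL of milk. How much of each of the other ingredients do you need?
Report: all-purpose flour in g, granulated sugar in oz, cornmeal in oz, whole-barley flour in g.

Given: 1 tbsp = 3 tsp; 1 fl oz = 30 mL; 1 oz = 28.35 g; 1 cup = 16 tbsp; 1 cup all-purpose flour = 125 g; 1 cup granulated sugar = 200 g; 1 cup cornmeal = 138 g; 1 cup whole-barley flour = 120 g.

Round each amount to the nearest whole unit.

all-purpose flour: 156 g; granulated sugar: 42 oz; cornmeal: 22 oz; whole-barley flour: 960 g

The original recipe has 360 mL of milk, so the scaling factor is 2160 ÷ 360 = 6.
all-purpose flour: (3 tbsp + 1 tsp = 10/3 tbsp) × 6 ÷ 16 tbsp/cup × 125 g/cup ≈ 156 g
granulated sugar: 1 cup × 6 × 200 g/cup ÷ 28.35 g/oz ≈ 42 oz
cornmeal: 0.75 cup × 6 × 138 g/cup ÷ 28.35 g/oz ≈ 22 oz
whole-barley flour: 4/3 cup × 6 × 120 g/cup = 960 g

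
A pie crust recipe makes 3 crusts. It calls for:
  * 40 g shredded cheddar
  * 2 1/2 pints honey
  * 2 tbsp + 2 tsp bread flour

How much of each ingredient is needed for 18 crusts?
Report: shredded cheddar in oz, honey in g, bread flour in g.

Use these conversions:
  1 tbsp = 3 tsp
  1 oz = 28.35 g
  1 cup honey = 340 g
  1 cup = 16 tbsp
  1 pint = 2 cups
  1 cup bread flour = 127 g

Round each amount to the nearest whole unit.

shredded cheddar: 8 oz; honey: 10200 g; bread flour: 127 g

Scaling factor: 18/3 = 6.
shredded cheddar: 40 g × 6 ÷ 28.35 g/oz ≈ 8 oz
honey: 2.5 pint × 6 × 2 cup/pint × 340 g/cup = 10200 g
bread flour: (2 tbsp + 2 tsp = 8/3 tbsp) × 6 ÷ 16 tbsp/cup × 127 g/cup = 127 g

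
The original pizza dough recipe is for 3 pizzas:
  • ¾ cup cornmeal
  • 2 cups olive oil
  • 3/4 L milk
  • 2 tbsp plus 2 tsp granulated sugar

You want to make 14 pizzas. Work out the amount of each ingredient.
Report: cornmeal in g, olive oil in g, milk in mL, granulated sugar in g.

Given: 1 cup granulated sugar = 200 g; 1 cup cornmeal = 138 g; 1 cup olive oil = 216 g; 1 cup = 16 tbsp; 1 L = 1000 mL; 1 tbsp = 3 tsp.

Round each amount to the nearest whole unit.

Scaling factor: 14/3.
cornmeal: 0.75 cup × 14/3 × 138 g/cup = 483 g
olive oil: 2 cup × 14/3 × 216 g/cup = 2016 g
milk: 0.75 L × 14/3 × 1000 mL/L = 3500 mL
granulated sugar: (2 tbsp + 2 tsp = 8/3 tbsp) × 14/3 ÷ 16 tbsp/cup × 200 g/cup ≈ 156 g

cornmeal: 483 g; olive oil: 2016 g; milk: 3500 mL; granulated sugar: 156 g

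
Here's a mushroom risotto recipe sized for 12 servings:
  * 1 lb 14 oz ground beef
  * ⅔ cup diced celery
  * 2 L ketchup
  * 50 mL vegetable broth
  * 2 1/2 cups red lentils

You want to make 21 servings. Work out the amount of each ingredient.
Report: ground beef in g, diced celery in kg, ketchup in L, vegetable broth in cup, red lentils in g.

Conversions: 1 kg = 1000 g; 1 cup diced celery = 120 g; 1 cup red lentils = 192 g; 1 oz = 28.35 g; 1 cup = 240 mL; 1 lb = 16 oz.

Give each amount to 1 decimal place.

ground beef: 1488.4 g; diced celery: 0.1 kg; ketchup: 3.5 L; vegetable broth: 0.4 cup; red lentils: 840.0 g

Scaling factor: 21/12 = 7/4 = 1.75.
ground beef: (1 lb + 14 oz = 1.875 lb) × 7/4 × 16 oz/lb × 28.35 g/oz ≈ 1488.4 g
diced celery: 2/3 cup × 7/4 × 120 g/cup ÷ 1000 g/kg ≈ 0.1 kg
ketchup: 2 L × 7/4 = 3.5 L
vegetable broth: 50 mL × 7/4 ÷ 240 mL/cup ≈ 0.4 cup
red lentils: 2.5 cup × 7/4 × 192 g/cup = 840.0 g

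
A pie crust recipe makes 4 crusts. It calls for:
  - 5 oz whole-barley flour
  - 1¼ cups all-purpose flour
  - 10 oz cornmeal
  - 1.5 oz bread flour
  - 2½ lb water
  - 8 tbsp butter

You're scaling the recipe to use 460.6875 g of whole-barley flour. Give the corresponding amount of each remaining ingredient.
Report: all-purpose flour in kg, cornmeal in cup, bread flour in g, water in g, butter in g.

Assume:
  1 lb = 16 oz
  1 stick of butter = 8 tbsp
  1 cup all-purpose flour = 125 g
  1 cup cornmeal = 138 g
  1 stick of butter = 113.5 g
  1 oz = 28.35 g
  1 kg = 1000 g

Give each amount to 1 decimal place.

The original recipe has 141.75 g of whole-barley flour, so the scaling factor is 460.6875 ÷ 141.75 = 13/4 = 3.25.
all-purpose flour: 1.25 cup × 13/4 × 125 g/cup ÷ 1000 g/kg ≈ 0.5 kg
cornmeal: 10 oz × 13/4 × 28.35 g/oz ÷ 138 g/cup ≈ 6.7 cup
bread flour: 1.5 oz × 13/4 × 28.35 g/oz ≈ 138.2 g
water: 2.5 lb × 13/4 × 16 oz/lb × 28.35 g/oz = 3685.5 g
butter: 8 tbsp × 13/4 ÷ 8 tbsp/stick × 113.5 g/stick ≈ 368.9 g

all-purpose flour: 0.5 kg; cornmeal: 6.7 cup; bread flour: 138.2 g; water: 3685.5 g; butter: 368.9 g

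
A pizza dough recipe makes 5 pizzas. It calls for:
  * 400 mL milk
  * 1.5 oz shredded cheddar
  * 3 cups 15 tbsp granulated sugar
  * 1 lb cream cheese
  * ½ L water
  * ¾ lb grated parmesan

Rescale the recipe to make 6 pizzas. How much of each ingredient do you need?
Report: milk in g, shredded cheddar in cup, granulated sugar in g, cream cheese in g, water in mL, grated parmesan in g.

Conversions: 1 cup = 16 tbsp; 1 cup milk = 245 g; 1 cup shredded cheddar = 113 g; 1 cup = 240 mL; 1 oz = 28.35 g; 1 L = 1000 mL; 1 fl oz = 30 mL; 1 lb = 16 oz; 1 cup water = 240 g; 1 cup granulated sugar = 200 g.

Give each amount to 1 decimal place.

milk: 490.0 g; shredded cheddar: 0.5 cup; granulated sugar: 945.0 g; cream cheese: 544.3 g; water: 600.0 mL; grated parmesan: 408.2 g

Scaling factor: 6/5 = 1.2.
milk: 400 mL × 6/5 ÷ 240 mL/cup × 245 g/cup = 490.0 g
shredded cheddar: 1.5 oz × 6/5 × 28.35 g/oz ÷ 113 g/cup ≈ 0.5 cup
granulated sugar: (3 cup + 15 tbsp = 3.9375 cup) × 6/5 × 200 g/cup = 945.0 g
cream cheese: 1 lb × 6/5 × 16 oz/lb × 28.35 g/oz ≈ 544.3 g
water: 0.5 L × 6/5 × 1000 mL/L = 600.0 mL
grated parmesan: 0.75 lb × 6/5 × 16 oz/lb × 28.35 g/oz ≈ 408.2 g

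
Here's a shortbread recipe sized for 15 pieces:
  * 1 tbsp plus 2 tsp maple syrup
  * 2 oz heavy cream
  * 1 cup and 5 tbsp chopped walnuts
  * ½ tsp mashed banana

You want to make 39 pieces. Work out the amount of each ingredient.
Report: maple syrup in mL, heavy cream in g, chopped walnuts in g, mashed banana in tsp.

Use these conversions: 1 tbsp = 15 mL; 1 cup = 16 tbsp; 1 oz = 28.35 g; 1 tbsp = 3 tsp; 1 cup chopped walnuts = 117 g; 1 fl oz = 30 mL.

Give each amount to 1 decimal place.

Scaling factor: 39/15 = 13/5 = 2.6.
maple syrup: (1 tbsp + 2 tsp = 5/3 tbsp) × 13/5 × 15 mL/tbsp = 65.0 mL
heavy cream: 2 oz × 13/5 × 28.35 g/oz ≈ 147.4 g
chopped walnuts: (1 cup + 5 tbsp = 1.3125 cup) × 13/5 × 117 g/cup ≈ 399.3 g
mashed banana: 0.5 tsp × 13/5 = 1.3 tsp

maple syrup: 65.0 mL; heavy cream: 147.4 g; chopped walnuts: 399.3 g; mashed banana: 1.3 tsp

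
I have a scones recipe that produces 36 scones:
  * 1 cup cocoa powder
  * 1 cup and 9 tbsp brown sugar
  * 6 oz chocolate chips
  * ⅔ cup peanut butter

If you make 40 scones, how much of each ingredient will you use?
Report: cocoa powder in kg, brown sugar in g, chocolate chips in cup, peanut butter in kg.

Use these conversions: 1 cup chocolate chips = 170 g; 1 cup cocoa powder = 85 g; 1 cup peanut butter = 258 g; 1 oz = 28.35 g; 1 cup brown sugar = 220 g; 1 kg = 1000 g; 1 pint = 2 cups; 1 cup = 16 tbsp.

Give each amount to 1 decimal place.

Scaling factor: 40/36 = 10/9.
cocoa powder: 1 cup × 10/9 × 85 g/cup ÷ 1000 g/kg ≈ 0.1 kg
brown sugar: (1 cup + 9 tbsp = 1.5625 cup) × 10/9 × 220 g/cup ≈ 381.9 g
chocolate chips: 6 oz × 10/9 × 28.35 g/oz ÷ 170 g/cup ≈ 1.1 cup
peanut butter: 2/3 cup × 10/9 × 258 g/cup ÷ 1000 g/kg ≈ 0.2 kg

cocoa powder: 0.1 kg; brown sugar: 381.9 g; chocolate chips: 1.1 cup; peanut butter: 0.2 kg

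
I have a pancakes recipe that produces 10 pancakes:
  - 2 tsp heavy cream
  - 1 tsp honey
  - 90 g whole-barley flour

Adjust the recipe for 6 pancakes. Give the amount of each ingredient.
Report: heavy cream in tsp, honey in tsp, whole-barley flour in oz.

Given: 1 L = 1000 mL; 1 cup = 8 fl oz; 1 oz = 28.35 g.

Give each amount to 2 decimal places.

heavy cream: 1.20 tsp; honey: 0.60 tsp; whole-barley flour: 1.90 oz

Scaling factor: 6/10 = 3/5 = 0.6.
heavy cream: 2 tsp × 3/5 = 1.20 tsp
honey: 1 tsp × 3/5 = 0.60 tsp
whole-barley flour: 90 g × 3/5 ÷ 28.35 g/oz ≈ 1.90 oz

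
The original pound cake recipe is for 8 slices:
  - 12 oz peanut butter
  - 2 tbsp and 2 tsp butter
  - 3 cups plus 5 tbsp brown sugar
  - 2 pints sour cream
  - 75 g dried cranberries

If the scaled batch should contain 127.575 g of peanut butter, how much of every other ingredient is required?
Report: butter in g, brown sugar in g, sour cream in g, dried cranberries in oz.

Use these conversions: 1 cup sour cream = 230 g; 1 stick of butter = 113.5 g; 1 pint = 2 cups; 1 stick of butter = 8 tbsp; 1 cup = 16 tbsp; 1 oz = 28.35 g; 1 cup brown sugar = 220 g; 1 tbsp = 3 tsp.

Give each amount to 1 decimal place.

butter: 14.2 g; brown sugar: 273.3 g; sour cream: 345.0 g; dried cranberries: 1.0 oz

The original recipe has 340.2 g of peanut butter, so the scaling factor is 127.575 ÷ 340.2 = 3/8 = 0.375.
butter: (2 tbsp + 2 tsp = 8/3 tbsp) × 3/8 ÷ 8 tbsp/stick × 113.5 g/stick ≈ 14.2 g
brown sugar: (3 cup + 5 tbsp = 3.3125 cup) × 3/8 × 220 g/cup ≈ 273.3 g
sour cream: 2 pint × 3/8 × 2 cup/pint × 230 g/cup = 345.0 g
dried cranberries: 75 g × 3/8 ÷ 28.35 g/oz ≈ 1.0 oz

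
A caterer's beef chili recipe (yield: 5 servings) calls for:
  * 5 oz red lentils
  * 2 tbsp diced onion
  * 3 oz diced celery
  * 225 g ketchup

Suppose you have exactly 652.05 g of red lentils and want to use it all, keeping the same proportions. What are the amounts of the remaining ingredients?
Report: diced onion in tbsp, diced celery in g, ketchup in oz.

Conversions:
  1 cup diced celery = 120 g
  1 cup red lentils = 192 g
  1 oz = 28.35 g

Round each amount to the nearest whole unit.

diced onion: 9 tbsp; diced celery: 391 g; ketchup: 37 oz

The original recipe has 141.75 g of red lentils, so the scaling factor is 652.05 ÷ 141.75 = 23/5 = 4.6.
diced onion: 2 tbsp × 23/5 ≈ 9 tbsp
diced celery: 3 oz × 23/5 × 28.35 g/oz ≈ 391 g
ketchup: 225 g × 23/5 ÷ 28.35 g/oz ≈ 37 oz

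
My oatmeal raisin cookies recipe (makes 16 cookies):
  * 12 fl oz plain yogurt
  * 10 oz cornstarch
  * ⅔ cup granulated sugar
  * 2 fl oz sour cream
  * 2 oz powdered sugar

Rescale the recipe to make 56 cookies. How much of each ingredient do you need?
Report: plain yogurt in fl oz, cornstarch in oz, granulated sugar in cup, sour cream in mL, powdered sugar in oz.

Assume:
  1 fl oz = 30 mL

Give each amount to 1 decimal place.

Scaling factor: 56/16 = 7/2 = 3.5.
plain yogurt: 12 fl oz × 7/2 = 42.0 fl oz
cornstarch: 10 oz × 7/2 = 35.0 oz
granulated sugar: 2/3 cup × 7/2 ≈ 2.3 cup
sour cream: 2 fl oz × 7/2 × 30 mL/fl oz = 210.0 mL
powdered sugar: 2 oz × 7/2 = 7.0 oz

plain yogurt: 42.0 fl oz; cornstarch: 35.0 oz; granulated sugar: 2.3 cup; sour cream: 210.0 mL; powdered sugar: 7.0 oz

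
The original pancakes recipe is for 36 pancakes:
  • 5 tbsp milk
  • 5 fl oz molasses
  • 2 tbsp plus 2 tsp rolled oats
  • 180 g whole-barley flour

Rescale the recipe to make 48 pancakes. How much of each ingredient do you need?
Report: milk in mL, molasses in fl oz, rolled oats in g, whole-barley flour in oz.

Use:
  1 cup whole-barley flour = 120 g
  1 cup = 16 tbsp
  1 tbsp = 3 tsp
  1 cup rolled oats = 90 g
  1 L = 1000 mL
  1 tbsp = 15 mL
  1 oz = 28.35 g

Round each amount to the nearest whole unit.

milk: 100 mL; molasses: 7 fl oz; rolled oats: 20 g; whole-barley flour: 8 oz

Scaling factor: 48/36 = 4/3.
milk: 5 tbsp × 4/3 × 15 mL/tbsp = 100 mL
molasses: 5 fl oz × 4/3 ≈ 7 fl oz
rolled oats: (2 tbsp + 2 tsp = 8/3 tbsp) × 4/3 ÷ 16 tbsp/cup × 90 g/cup = 20 g
whole-barley flour: 180 g × 4/3 ÷ 28.35 g/oz ≈ 8 oz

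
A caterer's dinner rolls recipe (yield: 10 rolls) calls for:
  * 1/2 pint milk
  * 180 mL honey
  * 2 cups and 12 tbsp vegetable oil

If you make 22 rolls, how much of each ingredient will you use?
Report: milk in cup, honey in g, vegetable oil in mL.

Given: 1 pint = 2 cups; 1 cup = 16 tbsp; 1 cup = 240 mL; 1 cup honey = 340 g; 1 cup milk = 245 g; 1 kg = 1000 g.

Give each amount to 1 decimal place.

milk: 2.2 cup; honey: 561.0 g; vegetable oil: 1452.0 mL

Scaling factor: 22/10 = 11/5 = 2.2.
milk: 0.5 pint × 11/5 × 2 cup/pint = 2.2 cup
honey: 180 mL × 11/5 ÷ 240 mL/cup × 340 g/cup = 561.0 g
vegetable oil: (2 cup + 12 tbsp = 2.75 cup) × 11/5 × 240 mL/cup = 1452.0 mL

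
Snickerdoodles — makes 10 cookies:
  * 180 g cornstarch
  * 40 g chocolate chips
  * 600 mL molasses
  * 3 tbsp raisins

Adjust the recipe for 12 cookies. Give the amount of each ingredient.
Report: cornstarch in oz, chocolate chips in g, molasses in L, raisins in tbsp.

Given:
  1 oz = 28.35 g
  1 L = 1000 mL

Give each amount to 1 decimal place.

Scaling factor: 12/10 = 6/5 = 1.2.
cornstarch: 180 g × 6/5 ÷ 28.35 g/oz ≈ 7.6 oz
chocolate chips: 40 g × 6/5 = 48.0 g
molasses: 600 mL × 6/5 ÷ 1000 mL/L ≈ 0.7 L
raisins: 3 tbsp × 6/5 = 3.6 tbsp

cornstarch: 7.6 oz; chocolate chips: 48.0 g; molasses: 0.7 L; raisins: 3.6 tbsp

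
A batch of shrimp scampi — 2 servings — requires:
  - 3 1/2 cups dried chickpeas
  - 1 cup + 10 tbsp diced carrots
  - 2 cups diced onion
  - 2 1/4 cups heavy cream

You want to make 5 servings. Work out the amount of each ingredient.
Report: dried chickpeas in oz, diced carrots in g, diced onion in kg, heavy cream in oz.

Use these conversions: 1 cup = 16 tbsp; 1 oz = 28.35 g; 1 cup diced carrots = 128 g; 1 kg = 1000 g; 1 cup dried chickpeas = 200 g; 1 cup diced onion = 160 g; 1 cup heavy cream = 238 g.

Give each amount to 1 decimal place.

dried chickpeas: 61.7 oz; diced carrots: 520.0 g; diced onion: 0.8 kg; heavy cream: 47.2 oz

Scaling factor: 5/2 = 2.5.
dried chickpeas: 3.5 cup × 5/2 × 200 g/cup ÷ 28.35 g/oz ≈ 61.7 oz
diced carrots: (1 cup + 10 tbsp = 1.625 cup) × 5/2 × 128 g/cup = 520.0 g
diced onion: 2 cup × 5/2 × 160 g/cup ÷ 1000 g/kg = 0.8 kg
heavy cream: 2.25 cup × 5/2 × 238 g/cup ÷ 28.35 g/oz ≈ 47.2 oz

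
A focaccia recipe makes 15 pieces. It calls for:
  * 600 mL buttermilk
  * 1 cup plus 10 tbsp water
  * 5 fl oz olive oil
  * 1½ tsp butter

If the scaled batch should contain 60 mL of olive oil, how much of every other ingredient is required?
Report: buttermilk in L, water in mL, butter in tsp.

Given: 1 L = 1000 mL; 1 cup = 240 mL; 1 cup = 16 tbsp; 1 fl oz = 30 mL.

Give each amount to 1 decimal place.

The original recipe has 150 mL of olive oil, so the scaling factor is 60 ÷ 150 = 2/5 = 0.4.
buttermilk: 600 mL × 2/5 ÷ 1000 mL/L ≈ 0.2 L
water: (1 cup + 10 tbsp = 1.625 cup) × 2/5 × 240 mL/cup = 156.0 mL
butter: 1.5 tsp × 2/5 = 0.6 tsp

buttermilk: 0.2 L; water: 156.0 mL; butter: 0.6 tsp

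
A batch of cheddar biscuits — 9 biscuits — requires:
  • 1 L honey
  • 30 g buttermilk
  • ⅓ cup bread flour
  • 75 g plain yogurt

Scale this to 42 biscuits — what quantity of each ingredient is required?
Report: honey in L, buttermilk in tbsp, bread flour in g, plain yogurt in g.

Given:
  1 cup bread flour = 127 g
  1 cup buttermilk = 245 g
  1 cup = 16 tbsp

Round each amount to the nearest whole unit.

Scaling factor: 42/9 = 14/3.
honey: 1 L × 14/3 ≈ 5 L
buttermilk: 30 g × 14/3 ÷ 245 g/cup × 16 tbsp/cup ≈ 9 tbsp
bread flour: 1/3 cup × 14/3 × 127 g/cup ≈ 198 g
plain yogurt: 75 g × 14/3 = 350 g

honey: 5 L; buttermilk: 9 tbsp; bread flour: 198 g; plain yogurt: 350 g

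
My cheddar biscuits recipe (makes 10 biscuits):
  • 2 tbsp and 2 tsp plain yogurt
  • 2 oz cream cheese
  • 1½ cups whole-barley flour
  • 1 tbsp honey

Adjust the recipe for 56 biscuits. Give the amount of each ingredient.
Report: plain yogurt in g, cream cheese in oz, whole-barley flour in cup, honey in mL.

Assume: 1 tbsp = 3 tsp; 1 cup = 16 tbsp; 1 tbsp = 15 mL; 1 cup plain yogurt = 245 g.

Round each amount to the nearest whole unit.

plain yogurt: 229 g; cream cheese: 11 oz; whole-barley flour: 8 cup; honey: 84 mL

Scaling factor: 56/10 = 28/5 = 5.6.
plain yogurt: (2 tbsp + 2 tsp = 8/3 tbsp) × 28/5 ÷ 16 tbsp/cup × 245 g/cup ≈ 229 g
cream cheese: 2 oz × 28/5 ≈ 11 oz
whole-barley flour: 1.5 cup × 28/5 ≈ 8 cup
honey: 1 tbsp × 28/5 × 15 mL/tbsp = 84 mL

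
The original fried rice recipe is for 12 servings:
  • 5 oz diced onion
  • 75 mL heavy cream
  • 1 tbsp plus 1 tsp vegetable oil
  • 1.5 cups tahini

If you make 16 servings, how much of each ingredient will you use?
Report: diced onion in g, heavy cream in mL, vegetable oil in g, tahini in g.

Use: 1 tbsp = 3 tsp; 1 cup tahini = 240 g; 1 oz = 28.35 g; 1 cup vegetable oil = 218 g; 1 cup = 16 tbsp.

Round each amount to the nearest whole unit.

Scaling factor: 16/12 = 4/3.
diced onion: 5 oz × 4/3 × 28.35 g/oz = 189 g
heavy cream: 75 mL × 4/3 = 100 mL
vegetable oil: (1 tbsp + 1 tsp = 4/3 tbsp) × 4/3 ÷ 16 tbsp/cup × 218 g/cup ≈ 24 g
tahini: 1.5 cup × 4/3 × 240 g/cup = 480 g

diced onion: 189 g; heavy cream: 100 mL; vegetable oil: 24 g; tahini: 480 g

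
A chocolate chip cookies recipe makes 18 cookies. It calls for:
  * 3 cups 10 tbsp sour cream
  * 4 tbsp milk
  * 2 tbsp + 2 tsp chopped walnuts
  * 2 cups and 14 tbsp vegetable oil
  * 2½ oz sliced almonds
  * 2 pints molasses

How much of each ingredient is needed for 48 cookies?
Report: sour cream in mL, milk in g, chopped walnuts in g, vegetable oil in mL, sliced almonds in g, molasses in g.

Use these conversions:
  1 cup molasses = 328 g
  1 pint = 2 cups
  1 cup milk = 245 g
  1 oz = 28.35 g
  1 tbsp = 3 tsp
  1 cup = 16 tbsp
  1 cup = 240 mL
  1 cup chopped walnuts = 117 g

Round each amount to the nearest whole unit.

sour cream: 2320 mL; milk: 163 g; chopped walnuts: 52 g; vegetable oil: 1840 mL; sliced almonds: 189 g; molasses: 3499 g

Scaling factor: 48/18 = 8/3.
sour cream: (3 cup + 10 tbsp = 3.625 cup) × 8/3 × 240 mL/cup = 2320 mL
milk: 4 tbsp × 8/3 ÷ 16 tbsp/cup × 245 g/cup ≈ 163 g
chopped walnuts: (2 tbsp + 2 tsp = 8/3 tbsp) × 8/3 ÷ 16 tbsp/cup × 117 g/cup = 52 g
vegetable oil: (2 cup + 14 tbsp = 2.875 cup) × 8/3 × 240 mL/cup = 1840 mL
sliced almonds: 2.5 oz × 8/3 × 28.35 g/oz = 189 g
molasses: 2 pint × 8/3 × 2 cup/pint × 328 g/cup ≈ 3499 g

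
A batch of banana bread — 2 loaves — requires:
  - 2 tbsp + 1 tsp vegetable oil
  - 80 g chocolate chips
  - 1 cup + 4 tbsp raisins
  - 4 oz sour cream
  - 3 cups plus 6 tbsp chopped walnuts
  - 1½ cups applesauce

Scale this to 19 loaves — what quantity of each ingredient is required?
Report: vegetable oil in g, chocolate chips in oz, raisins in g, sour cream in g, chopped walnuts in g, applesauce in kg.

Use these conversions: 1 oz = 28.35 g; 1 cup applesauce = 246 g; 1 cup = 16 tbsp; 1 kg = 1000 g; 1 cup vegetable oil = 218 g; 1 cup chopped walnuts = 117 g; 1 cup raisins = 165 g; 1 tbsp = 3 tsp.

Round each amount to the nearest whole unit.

vegetable oil: 302 g; chocolate chips: 27 oz; raisins: 1959 g; sour cream: 1077 g; chopped walnuts: 3751 g; applesauce: 4 kg

Scaling factor: 19/2 = 9.5.
vegetable oil: (2 tbsp + 1 tsp = 7/3 tbsp) × 19/2 ÷ 16 tbsp/cup × 218 g/cup ≈ 302 g
chocolate chips: 80 g × 19/2 ÷ 28.35 g/oz ≈ 27 oz
raisins: (1 cup + 4 tbsp = 1.25 cup) × 19/2 × 165 g/cup ≈ 1959 g
sour cream: 4 oz × 19/2 × 28.35 g/oz ≈ 1077 g
chopped walnuts: (3 cup + 6 tbsp = 3.375 cup) × 19/2 × 117 g/cup ≈ 3751 g
applesauce: 1.5 cup × 19/2 × 246 g/cup ÷ 1000 g/kg ≈ 4 kg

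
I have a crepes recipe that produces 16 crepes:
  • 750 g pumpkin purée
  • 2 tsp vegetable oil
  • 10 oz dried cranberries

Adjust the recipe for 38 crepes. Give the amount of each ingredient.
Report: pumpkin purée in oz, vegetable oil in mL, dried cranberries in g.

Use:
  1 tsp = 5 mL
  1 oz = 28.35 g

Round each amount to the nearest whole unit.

Scaling factor: 38/16 = 19/8 = 2.375.
pumpkin purée: 750 g × 19/8 ÷ 28.35 g/oz ≈ 63 oz
vegetable oil: 2 tsp × 19/8 × 5 mL/tsp ≈ 24 mL
dried cranberries: 10 oz × 19/8 × 28.35 g/oz ≈ 673 g

pumpkin purée: 63 oz; vegetable oil: 24 mL; dried cranberries: 673 g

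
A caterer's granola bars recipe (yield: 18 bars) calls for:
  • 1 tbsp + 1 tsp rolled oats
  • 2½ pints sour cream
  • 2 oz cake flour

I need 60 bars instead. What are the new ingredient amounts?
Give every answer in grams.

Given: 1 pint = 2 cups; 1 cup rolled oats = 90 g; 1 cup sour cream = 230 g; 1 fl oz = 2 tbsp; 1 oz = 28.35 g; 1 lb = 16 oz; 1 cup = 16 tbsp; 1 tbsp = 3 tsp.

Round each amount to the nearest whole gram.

Scaling factor: 60/18 = 10/3.
rolled oats: (1 tbsp + 1 tsp = 4/3 tbsp) × 10/3 ÷ 16 tbsp/cup × 90 g/cup = 25 g
sour cream: 2.5 pint × 10/3 × 2 cup/pint × 230 g/cup ≈ 3833 g
cake flour: 2 oz × 10/3 × 28.35 g/oz = 189 g

rolled oats: 25 g; sour cream: 3833 g; cake flour: 189 g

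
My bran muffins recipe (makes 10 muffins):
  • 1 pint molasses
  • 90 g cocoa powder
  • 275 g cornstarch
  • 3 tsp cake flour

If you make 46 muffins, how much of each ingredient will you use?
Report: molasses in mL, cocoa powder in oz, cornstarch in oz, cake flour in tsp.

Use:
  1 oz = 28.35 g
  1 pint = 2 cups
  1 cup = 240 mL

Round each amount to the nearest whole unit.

molasses: 2208 mL; cocoa powder: 15 oz; cornstarch: 45 oz; cake flour: 14 tsp

Scaling factor: 46/10 = 23/5 = 4.6.
molasses: 1 pint × 23/5 × 2 cup/pint × 240 mL/cup = 2208 mL
cocoa powder: 90 g × 23/5 ÷ 28.35 g/oz ≈ 15 oz
cornstarch: 275 g × 23/5 ÷ 28.35 g/oz ≈ 45 oz
cake flour: 3 tsp × 23/5 ≈ 14 tsp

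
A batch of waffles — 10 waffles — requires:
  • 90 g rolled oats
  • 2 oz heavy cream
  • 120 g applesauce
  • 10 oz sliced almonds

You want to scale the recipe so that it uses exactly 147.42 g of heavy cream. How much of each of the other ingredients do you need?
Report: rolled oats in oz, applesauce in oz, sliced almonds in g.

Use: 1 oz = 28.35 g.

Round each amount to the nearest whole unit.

The original recipe has 56.7 g of heavy cream, so the scaling factor is 147.42 ÷ 56.7 = 13/5 = 2.6.
rolled oats: 90 g × 13/5 ÷ 28.35 g/oz ≈ 8 oz
applesauce: 120 g × 13/5 ÷ 28.35 g/oz ≈ 11 oz
sliced almonds: 10 oz × 13/5 × 28.35 g/oz ≈ 737 g

rolled oats: 8 oz; applesauce: 11 oz; sliced almonds: 737 g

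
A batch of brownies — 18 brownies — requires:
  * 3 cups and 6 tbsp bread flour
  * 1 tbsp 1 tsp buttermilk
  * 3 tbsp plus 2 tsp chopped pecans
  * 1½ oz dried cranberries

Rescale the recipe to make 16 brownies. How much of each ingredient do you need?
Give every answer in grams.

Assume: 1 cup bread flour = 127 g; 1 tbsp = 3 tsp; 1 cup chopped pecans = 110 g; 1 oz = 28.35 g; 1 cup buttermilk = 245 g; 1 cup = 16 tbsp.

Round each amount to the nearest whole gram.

bread flour: 381 g; buttermilk: 18 g; chopped pecans: 22 g; dried cranberries: 38 g

Scaling factor: 16/18 = 8/9.
bread flour: (3 cup + 6 tbsp = 3.375 cup) × 8/9 × 127 g/cup = 381 g
buttermilk: (1 tbsp + 1 tsp = 4/3 tbsp) × 8/9 ÷ 16 tbsp/cup × 245 g/cup ≈ 18 g
chopped pecans: (3 tbsp + 2 tsp = 11/3 tbsp) × 8/9 ÷ 16 tbsp/cup × 110 g/cup ≈ 22 g
dried cranberries: 1.5 oz × 8/9 × 28.35 g/oz ≈ 38 g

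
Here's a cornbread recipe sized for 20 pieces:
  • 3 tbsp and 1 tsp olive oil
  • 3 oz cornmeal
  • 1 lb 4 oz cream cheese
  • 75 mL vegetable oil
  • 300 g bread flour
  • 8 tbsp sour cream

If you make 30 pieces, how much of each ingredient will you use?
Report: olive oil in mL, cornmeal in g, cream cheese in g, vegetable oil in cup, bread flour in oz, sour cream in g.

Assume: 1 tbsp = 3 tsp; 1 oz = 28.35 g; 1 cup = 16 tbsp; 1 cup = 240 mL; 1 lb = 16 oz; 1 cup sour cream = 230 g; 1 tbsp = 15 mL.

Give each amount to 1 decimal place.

olive oil: 75.0 mL; cornmeal: 127.6 g; cream cheese: 850.5 g; vegetable oil: 0.5 cup; bread flour: 15.9 oz; sour cream: 172.5 g

Scaling factor: 30/20 = 3/2 = 1.5.
olive oil: (3 tbsp + 1 tsp = 10/3 tbsp) × 3/2 × 15 mL/tbsp = 75.0 mL
cornmeal: 3 oz × 3/2 × 28.35 g/oz ≈ 127.6 g
cream cheese: (1 lb + 4 oz = 1.25 lb) × 3/2 × 16 oz/lb × 28.35 g/oz = 850.5 g
vegetable oil: 75 mL × 3/2 ÷ 240 mL/cup ≈ 0.5 cup
bread flour: 300 g × 3/2 ÷ 28.35 g/oz ≈ 15.9 oz
sour cream: 8 tbsp × 3/2 ÷ 16 tbsp/cup × 230 g/cup = 172.5 g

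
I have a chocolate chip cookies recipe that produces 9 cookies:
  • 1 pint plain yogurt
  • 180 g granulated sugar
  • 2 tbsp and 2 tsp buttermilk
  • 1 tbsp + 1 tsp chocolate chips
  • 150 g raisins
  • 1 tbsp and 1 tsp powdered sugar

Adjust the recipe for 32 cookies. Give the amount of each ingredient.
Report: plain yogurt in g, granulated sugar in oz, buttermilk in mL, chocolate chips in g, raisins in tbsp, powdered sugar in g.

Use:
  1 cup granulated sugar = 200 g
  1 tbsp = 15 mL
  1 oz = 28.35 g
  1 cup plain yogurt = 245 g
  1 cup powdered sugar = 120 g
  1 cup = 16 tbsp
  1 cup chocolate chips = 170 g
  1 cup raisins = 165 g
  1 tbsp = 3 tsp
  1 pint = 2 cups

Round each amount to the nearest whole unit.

Scaling factor: 32/9.
plain yogurt: 1 pint × 32/9 × 2 cup/pint × 245 g/cup ≈ 1742 g
granulated sugar: 180 g × 32/9 ÷ 28.35 g/oz ≈ 23 oz
buttermilk: (2 tbsp + 2 tsp = 8/3 tbsp) × 32/9 × 15 mL/tbsp ≈ 142 mL
chocolate chips: (1 tbsp + 1 tsp = 4/3 tbsp) × 32/9 ÷ 16 tbsp/cup × 170 g/cup ≈ 50 g
raisins: 150 g × 32/9 ÷ 165 g/cup × 16 tbsp/cup ≈ 52 tbsp
powdered sugar: (1 tbsp + 1 tsp = 4/3 tbsp) × 32/9 ÷ 16 tbsp/cup × 120 g/cup ≈ 36 g

plain yogurt: 1742 g; granulated sugar: 23 oz; buttermilk: 142 mL; chocolate chips: 50 g; raisins: 52 tbsp; powdered sugar: 36 g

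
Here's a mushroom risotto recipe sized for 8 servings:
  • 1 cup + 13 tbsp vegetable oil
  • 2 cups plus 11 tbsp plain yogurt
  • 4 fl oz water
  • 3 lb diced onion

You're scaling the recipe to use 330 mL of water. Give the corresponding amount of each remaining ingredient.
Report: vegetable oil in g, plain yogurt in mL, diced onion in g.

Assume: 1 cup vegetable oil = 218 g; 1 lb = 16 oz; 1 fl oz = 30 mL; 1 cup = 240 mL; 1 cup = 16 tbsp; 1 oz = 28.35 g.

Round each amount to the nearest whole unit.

The original recipe has 120 mL of water, so the scaling factor is 330 ÷ 120 = 11/4 = 2.75.
vegetable oil: (1 cup + 13 tbsp = 1.8125 cup) × 11/4 × 218 g/cup ≈ 1087 g
plain yogurt: (2 cup + 11 tbsp = 2.6875 cup) × 11/4 × 240 mL/cup ≈ 1774 mL
diced onion: 3 lb × 11/4 × 16 oz/lb × 28.35 g/oz ≈ 3742 g

vegetable oil: 1087 g; plain yogurt: 1774 mL; diced onion: 3742 g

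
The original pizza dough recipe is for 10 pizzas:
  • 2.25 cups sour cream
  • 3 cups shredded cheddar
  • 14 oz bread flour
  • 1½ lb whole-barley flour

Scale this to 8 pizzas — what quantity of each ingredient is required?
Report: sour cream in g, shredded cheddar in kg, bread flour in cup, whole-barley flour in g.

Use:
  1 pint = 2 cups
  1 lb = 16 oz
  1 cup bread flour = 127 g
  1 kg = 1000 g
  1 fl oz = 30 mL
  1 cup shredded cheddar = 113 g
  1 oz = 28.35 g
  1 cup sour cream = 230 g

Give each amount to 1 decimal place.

Scaling factor: 8/10 = 4/5 = 0.8.
sour cream: 2.25 cup × 4/5 × 230 g/cup = 414.0 g
shredded cheddar: 3 cup × 4/5 × 113 g/cup ÷ 1000 g/kg ≈ 0.3 kg
bread flour: 14 oz × 4/5 × 28.35 g/oz ÷ 127 g/cup ≈ 2.5 cup
whole-barley flour: 1.5 lb × 4/5 × 16 oz/lb × 28.35 g/oz ≈ 544.3 g

sour cream: 414.0 g; shredded cheddar: 0.3 kg; bread flour: 2.5 cup; whole-barley flour: 544.3 g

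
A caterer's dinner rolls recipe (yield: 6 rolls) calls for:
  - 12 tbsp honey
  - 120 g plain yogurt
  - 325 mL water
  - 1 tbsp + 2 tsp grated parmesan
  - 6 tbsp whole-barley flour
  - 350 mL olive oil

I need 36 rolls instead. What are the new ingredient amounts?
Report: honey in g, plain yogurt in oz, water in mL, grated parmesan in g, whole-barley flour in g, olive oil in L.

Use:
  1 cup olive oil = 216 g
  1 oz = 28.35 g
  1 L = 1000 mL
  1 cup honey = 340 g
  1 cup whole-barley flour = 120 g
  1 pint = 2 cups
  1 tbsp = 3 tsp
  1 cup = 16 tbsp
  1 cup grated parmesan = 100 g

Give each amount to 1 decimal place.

Scaling factor: 36/6 = 6.
honey: 12 tbsp × 6 ÷ 16 tbsp/cup × 340 g/cup = 1530.0 g
plain yogurt: 120 g × 6 ÷ 28.35 g/oz ≈ 25.4 oz
water: 325 mL × 6 = 1950.0 mL
grated parmesan: (1 tbsp + 2 tsp = 5/3 tbsp) × 6 ÷ 16 tbsp/cup × 100 g/cup = 62.5 g
whole-barley flour: 6 tbsp × 6 ÷ 16 tbsp/cup × 120 g/cup = 270.0 g
olive oil: 350 mL × 6 ÷ 1000 mL/L = 2.1 L

honey: 1530.0 g; plain yogurt: 25.4 oz; water: 1950.0 mL; grated parmesan: 62.5 g; whole-barley flour: 270.0 g; olive oil: 2.1 L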